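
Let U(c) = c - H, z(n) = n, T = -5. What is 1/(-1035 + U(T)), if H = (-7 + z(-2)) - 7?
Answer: -1/1024 ≈ -0.00097656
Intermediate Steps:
H = -16 (H = (-7 - 2) - 7 = -9 - 7 = -16)
U(c) = 16 + c (U(c) = c - 1*(-16) = c + 16 = 16 + c)
1/(-1035 + U(T)) = 1/(-1035 + (16 - 5)) = 1/(-1035 + 11) = 1/(-1024) = -1/1024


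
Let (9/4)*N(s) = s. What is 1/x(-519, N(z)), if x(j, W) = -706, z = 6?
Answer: -1/706 ≈ -0.0014164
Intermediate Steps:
N(s) = 4*s/9
1/x(-519, N(z)) = 1/(-706) = -1/706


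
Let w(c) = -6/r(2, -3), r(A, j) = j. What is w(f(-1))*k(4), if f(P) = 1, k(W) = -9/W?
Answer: -9/2 ≈ -4.5000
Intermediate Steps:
w(c) = 2 (w(c) = -6/(-3) = -6*(-1/3) = 2)
w(f(-1))*k(4) = 2*(-9/4) = -9/2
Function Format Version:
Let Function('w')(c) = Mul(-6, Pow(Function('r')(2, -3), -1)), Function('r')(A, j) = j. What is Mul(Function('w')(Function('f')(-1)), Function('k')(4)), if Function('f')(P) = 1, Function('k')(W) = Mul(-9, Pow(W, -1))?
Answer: Rational(-9, 2) ≈ -4.5000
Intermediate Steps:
Function('w')(c) = 2 (Function('w')(c) = Mul(-6, Pow(-3, -1)) = Mul(-6, Rational(-1, 3)) = 2)
Mul(Function('w')(Function('f')(-1)), Function('k')(4)) = Mul(2, Mul(-9, Pow(4, -1))) = Mul(2, Mul(-9, Rational(1, 4))) = Mul(2, Rational(-9, 4)) = Rational(-9, 2)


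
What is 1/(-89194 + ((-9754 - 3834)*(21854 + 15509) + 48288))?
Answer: -1/507729350 ≈ -1.9696e-9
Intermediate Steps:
1/(-89194 + ((-9754 - 3834)*(21854 + 15509) + 48288)) = 1/(-89194 + (-13588*37363 + 48288)) = 1/(-89194 + (-507688444 + 48288)) = 1/(-89194 - 507640156) = 1/(-507729350) = -1/507729350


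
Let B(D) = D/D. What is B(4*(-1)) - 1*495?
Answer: -494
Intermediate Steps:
B(D) = 1
B(4*(-1)) - 1*495 = 1 - 1*495 = 1 - 495 = -494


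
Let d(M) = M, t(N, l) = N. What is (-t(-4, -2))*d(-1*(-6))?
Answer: 24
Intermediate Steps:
(-t(-4, -2))*d(-1*(-6)) = (-1*(-4))*(-1*(-6)) = 4*6 = 24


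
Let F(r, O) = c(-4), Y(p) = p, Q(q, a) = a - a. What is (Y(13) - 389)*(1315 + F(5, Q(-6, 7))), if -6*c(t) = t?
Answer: -1484072/3 ≈ -4.9469e+5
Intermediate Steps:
c(t) = -t/6
Q(q, a) = 0
F(r, O) = 2/3 (F(r, O) = -1/6*(-4) = 2/3)
(Y(13) - 389)*(1315 + F(5, Q(-6, 7))) = (13 - 389)*(1315 + 2/3) = -376*3947/3 = -1484072/3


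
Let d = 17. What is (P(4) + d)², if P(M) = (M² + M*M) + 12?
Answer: 3721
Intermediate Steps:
P(M) = 12 + 2*M² (P(M) = (M² + M²) + 12 = 2*M² + 12 = 12 + 2*M²)
(P(4) + d)² = ((12 + 2*4²) + 17)² = ((12 + 2*16) + 17)² = ((12 + 32) + 17)² = (44 + 17)² = 61² = 3721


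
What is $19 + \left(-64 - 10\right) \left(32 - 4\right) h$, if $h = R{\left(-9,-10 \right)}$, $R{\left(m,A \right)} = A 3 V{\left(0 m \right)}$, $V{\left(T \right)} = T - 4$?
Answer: $-248621$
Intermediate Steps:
$V{\left(T \right)} = -4 + T$
$R{\left(m,A \right)} = - 12 A$ ($R{\left(m,A \right)} = A 3 \left(-4 + 0 m\right) = 3 A \left(-4 + 0\right) = 3 A \left(-4\right) = - 12 A$)
$h = 120$ ($h = \left(-12\right) \left(-10\right) = 120$)
$19 + \left(-64 - 10\right) \left(32 - 4\right) h = 19 + \left(-64 - 10\right) \left(32 - 4\right) 120 = 19 + \left(-74\right) 28 \cdot 120 = 19 - 248640 = -248621$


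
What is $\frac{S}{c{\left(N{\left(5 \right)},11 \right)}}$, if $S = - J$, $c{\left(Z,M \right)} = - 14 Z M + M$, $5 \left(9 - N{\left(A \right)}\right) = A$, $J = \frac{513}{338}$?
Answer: $\frac{171}{137566} \approx 0.001243$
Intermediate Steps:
$J = \frac{513}{338}$ ($J = 513 \cdot \frac{1}{338} = \frac{513}{338} \approx 1.5178$)
$N{\left(A \right)} = 9 - \frac{A}{5}$
$c{\left(Z,M \right)} = M - 14 M Z$ ($c{\left(Z,M \right)} = - 14 M Z + M = M - 14 M Z$)
$S = - \frac{513}{338}$ ($S = \left(-1\right) \frac{513}{338} = - \frac{513}{338} \approx -1.5178$)
$\frac{S}{c{\left(N{\left(5 \right)},11 \right)}} = - \frac{513}{338 \cdot 11 \left(1 - 14 \left(9 - 1\right)\right)} = - \frac{513}{338 \cdot 11 \left(1 - 112\right)} = - \frac{513}{338 \cdot 11 \left(-111\right)} = - \frac{513}{338 \left(-1221\right)} = \left(- \frac{513}{338}\right) \left(- \frac{1}{1221}\right) = \frac{171}{137566}$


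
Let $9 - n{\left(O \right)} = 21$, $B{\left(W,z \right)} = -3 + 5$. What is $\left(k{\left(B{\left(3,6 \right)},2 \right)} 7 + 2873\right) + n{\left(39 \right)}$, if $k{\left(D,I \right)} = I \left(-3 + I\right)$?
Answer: $2847$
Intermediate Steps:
$B{\left(W,z \right)} = 2$
$n{\left(O \right)} = -12$ ($n{\left(O \right)} = 9 - 21 = -12$)
$\left(k{\left(B{\left(3,6 \right)},2 \right)} 7 + 2873\right) + n{\left(39 \right)} = \left(2 \left(-3 + 2\right) 7 + 2873\right) - 12 = \left(2 \left(-1\right) 7 + 2873\right) - 12 = \left(\left(-2\right) 7 + 2873\right) - 12 = \left(-14 + 2873\right) - 12 = 2859 - 12 = 2847$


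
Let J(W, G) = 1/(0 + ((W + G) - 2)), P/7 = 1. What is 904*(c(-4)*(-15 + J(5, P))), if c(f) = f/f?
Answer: -67348/5 ≈ -13470.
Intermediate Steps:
P = 7 (P = 7*1 = 7)
J(W, G) = 1/(-2 + G + W) (J(W, G) = 1/(0 + ((G + W) - 2)) = 1/(0 + (-2 + G + W)) = 1/(-2 + G + W))
c(f) = 1
904*(c(-4)*(-15 + J(5, P))) = 904*(1*(-15 + 1/(-2 + 7 + 5))) = 904*(1*(-15 + 1/10)) = 904*(1*(-15 + ⅒)) = 904*(1*(-149/10)) = 904*(-149/10) = -67348/5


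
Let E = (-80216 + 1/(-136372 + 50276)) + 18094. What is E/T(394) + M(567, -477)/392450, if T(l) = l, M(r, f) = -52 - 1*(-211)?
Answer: -1049498025498417/6656309914400 ≈ -157.67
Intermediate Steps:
M(r, f) = 159 (M(r, f) = -52 + 211 = 159)
E = -5348455713/86096 (E = (-80216 + 1/(-86096)) + 18094 = (-80216 - 1/86096) + 18094 = -6906276737/86096 + 18094 = -5348455713/86096 ≈ -62122.)
E/T(394) + M(567, -477)/392450 = -5348455713/86096/394 + 159/392450 = -5348455713/86096*1/394 + 159*(1/392450) = -5348455713/33921824 + 159/392450 = -1049498025498417/6656309914400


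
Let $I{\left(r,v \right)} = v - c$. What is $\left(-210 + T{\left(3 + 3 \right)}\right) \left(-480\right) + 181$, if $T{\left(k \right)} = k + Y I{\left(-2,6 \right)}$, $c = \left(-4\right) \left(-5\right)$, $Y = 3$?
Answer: $118261$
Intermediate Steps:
$c = 20$
$I{\left(r,v \right)} = -20 + v$ ($I{\left(r,v \right)} = v - 20 = -20 + v$)
$T{\left(k \right)} = -42 + k$ ($T{\left(k \right)} = k + 3 \left(-20 + 6\right) = k + 3 \left(-14\right) = k - 42 = -42 + k$)
$\left(-210 + T{\left(3 + 3 \right)}\right) \left(-480\right) + 181 = \left(-210 + \left(-42 + \left(3 + 3\right)\right)\right) \left(-480\right) + 181 = \left(-210 + \left(-42 + 6\right)\right) \left(-480\right) + 181 = \left(-210 - 36\right) \left(-480\right) + 181 = \left(-246\right) \left(-480\right) + 181 = 118080 + 181 = 118261$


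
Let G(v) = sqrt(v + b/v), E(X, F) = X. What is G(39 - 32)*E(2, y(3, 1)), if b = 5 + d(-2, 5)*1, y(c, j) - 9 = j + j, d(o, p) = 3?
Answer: 2*sqrt(399)/7 ≈ 5.7071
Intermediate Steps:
y(c, j) = 9 + 2*j (y(c, j) = 9 + (j + j) = 9 + 2*j)
b = 8 (b = 5 + 3*1 = 5 + 3 = 8)
G(v) = sqrt(v + 8/v)
G(39 - 32)*E(2, y(3, 1)) = sqrt((39 - 32) + 8/(39 - 32))*2 = sqrt(7 + 8/7)*2 = sqrt(57/7)*2 = (sqrt(399)/7)*2 = 2*sqrt(399)/7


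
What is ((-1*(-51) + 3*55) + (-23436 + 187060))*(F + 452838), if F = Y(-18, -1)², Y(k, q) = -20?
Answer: 74258513920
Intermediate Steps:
F = 400 (F = (-20)² = 400)
((-1*(-51) + 3*55) + (-23436 + 187060))*(F + 452838) = ((-1*(-51) + 3*55) + (-23436 + 187060))*(400 + 452838) = ((51 + 165) + 163624)*453238 = (216 + 163624)*453238 = 163840*453238 = 74258513920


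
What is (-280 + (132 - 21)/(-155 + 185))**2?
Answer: 7634169/100 ≈ 76342.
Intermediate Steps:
(-280 + (132 - 21)/(-155 + 185))**2 = (-280 + 111/30)**2 = (-280 + 111*(1/30))**2 = (-280 + 37/10)**2 = (-2763/10)**2 = 7634169/100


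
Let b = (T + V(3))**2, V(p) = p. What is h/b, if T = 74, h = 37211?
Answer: 37211/5929 ≈ 6.2761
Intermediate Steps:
b = 5929 (b = (74 + 3)**2 = 77**2 = 5929)
h/b = 37211/5929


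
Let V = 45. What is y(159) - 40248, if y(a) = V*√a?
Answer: -40248 + 45*√159 ≈ -39681.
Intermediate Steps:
y(a) = 45*√a
y(159) - 40248 = 45*√159 - 40248 = -40248 + 45*√159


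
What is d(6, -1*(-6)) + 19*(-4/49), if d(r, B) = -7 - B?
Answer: -713/49 ≈ -14.551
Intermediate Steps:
d(6, -1*(-6)) + 19*(-4/49) = (-7 - (-1)*(-6)) + 19*(-4/49) = (-7 - 1*6) + 19*(-4*1/49) = (-7 - 6) + 19*(-4/49) = -13 - 76/49 = -713/49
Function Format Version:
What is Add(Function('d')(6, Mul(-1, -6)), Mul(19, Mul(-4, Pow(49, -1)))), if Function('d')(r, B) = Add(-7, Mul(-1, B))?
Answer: Rational(-713, 49) ≈ -14.551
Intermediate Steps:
Add(Function('d')(6, Mul(-1, -6)), Mul(19, Mul(-4, Pow(49, -1)))) = Add(Add(-7, Mul(-1, Mul(-1, -6))), Mul(19, Mul(-4, Pow(49, -1)))) = Add(Add(-7, Mul(-1, 6)), Mul(19, Mul(-4, Rational(1, 49)))) = Add(Add(-7, -6), Mul(19, Rational(-4, 49))) = Add(-13, Rational(-76, 49)) = Rational(-713, 49)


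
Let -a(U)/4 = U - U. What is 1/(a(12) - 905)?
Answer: -1/905 ≈ -0.0011050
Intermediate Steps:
a(U) = 0 (a(U) = -4*(U - U) = -4*0 = 0)
1/(a(12) - 905) = 1/(0 - 905) = 1/(-905) = -1/905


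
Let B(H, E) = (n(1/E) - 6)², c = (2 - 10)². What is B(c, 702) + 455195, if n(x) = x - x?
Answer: 455231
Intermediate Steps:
n(x) = 0
c = 64 (c = (-8)² = 64)
B(H, E) = 36 (B(H, E) = (0 - 6)² = (-6)² = 36)
B(c, 702) + 455195 = 36 + 455195 = 455231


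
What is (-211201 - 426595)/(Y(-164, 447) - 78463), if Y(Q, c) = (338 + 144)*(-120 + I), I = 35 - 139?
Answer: 637796/186431 ≈ 3.4211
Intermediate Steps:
I = -104
Y(Q, c) = -107968 (Y(Q, c) = (338 + 144)*(-120 - 104) = 482*(-224) = -107968)
(-211201 - 426595)/(Y(-164, 447) - 78463) = (-211201 - 426595)/(-107968 - 78463) = -637796/(-186431) = -637796*(-1/186431) = 637796/186431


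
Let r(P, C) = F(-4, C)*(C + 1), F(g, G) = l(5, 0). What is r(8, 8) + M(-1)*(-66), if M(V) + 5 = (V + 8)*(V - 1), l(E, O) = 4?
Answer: 1290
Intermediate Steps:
F(g, G) = 4
r(P, C) = 4 + 4*C (r(P, C) = 4*(C + 1) = 4*(1 + C) = 4 + 4*C)
M(V) = -5 + (-1 + V)*(8 + V) (M(V) = -5 + (V + 8)*(V - 1) = -5 + (8 + V)*(-1 + V) = -5 + (-1 + V)*(8 + V))
r(8, 8) + M(-1)*(-66) = (4 + 4*8) + (-13 + (-1)² + 7*(-1))*(-66) = (4 + 32) + (-13 + 1 - 7)*(-66) = 36 - 19*(-66) = 36 + 1254 = 1290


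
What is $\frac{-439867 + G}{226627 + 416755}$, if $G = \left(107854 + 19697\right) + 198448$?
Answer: $- \frac{56934}{321691} \approx -0.17698$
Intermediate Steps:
$G = 325999$ ($G = 127551 + 198448 = 325999$)
$\frac{-439867 + G}{226627 + 416755} = \frac{-439867 + 325999}{226627 + 416755} = - \frac{113868}{643382} = \left(-113868\right) \frac{1}{643382} = - \frac{56934}{321691}$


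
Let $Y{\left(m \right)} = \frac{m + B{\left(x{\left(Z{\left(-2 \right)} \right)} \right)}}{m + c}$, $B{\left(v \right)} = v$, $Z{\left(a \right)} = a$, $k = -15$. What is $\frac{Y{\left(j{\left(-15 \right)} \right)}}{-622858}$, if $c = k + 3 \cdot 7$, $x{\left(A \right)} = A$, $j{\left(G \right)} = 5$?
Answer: $- \frac{3}{6851438} \approx -4.3786 \cdot 10^{-7}$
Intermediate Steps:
$c = 6$ ($c = -15 + 3 \cdot 7 = -15 + 21 = 6$)
$Y{\left(m \right)} = \frac{-2 + m}{6 + m}$ ($Y{\left(m \right)} = \frac{m - 2}{m + 6} = \frac{-2 + m}{6 + m}$)
$\frac{Y{\left(j{\left(-15 \right)} \right)}}{-622858} = \frac{\frac{1}{6 + 5} \left(-2 + 5\right)}{-622858} = \frac{1}{11} \cdot 3 \left(- \frac{1}{622858}\right) = \frac{3}{11} \left(- \frac{1}{622858}\right) = - \frac{3}{6851438}$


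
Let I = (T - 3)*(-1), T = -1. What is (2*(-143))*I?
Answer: -1144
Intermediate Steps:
I = 4 (I = (-1 - 3)*(-1) = -4*(-1) = 4)
(2*(-143))*I = (2*(-143))*4 = -286*4 = -1144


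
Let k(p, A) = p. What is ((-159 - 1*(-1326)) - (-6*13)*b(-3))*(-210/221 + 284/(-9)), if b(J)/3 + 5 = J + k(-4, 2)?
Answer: 35365738/663 ≈ 53342.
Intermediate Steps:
b(J) = -27 + 3*J (b(J) = -15 + 3*(J - 4) = -15 + 3*(-4 + J) = -15 + (-12 + 3*J) = -27 + 3*J)
((-159 - 1*(-1326)) - (-6*13)*b(-3))*(-210/221 + 284/(-9)) = ((-159 - 1*(-1326)) - (-6*13)*(-27 + 3*(-3)))*(-210/221 + 284/(-9)) = ((-159 + 1326) - (-78)*(-27 - 9))*(-210*1/221 + 284*(-1/9)) = (1167 - (-78)*(-36))*(-210/221 - 284/9) = (1167 - 1*2808)*(-64654/1989) = (1167 - 2808)*(-64654/1989) = -1641*(-64654/1989) = 35365738/663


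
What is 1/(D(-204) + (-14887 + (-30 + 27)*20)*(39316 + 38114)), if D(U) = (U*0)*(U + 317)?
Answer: -1/1157346210 ≈ -8.6405e-10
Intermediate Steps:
D(U) = 0 (D(U) = 0*(317 + U) = 0)
1/(D(-204) + (-14887 + (-30 + 27)*20)*(39316 + 38114)) = 1/(0 + (-14887 + (-30 + 27)*20)*(39316 + 38114)) = 1/(0 + (-14887 - 3*20)*77430) = 1/(0 + (-14887 - 60)*77430) = 1/(0 - 14947*77430) = 1/(0 - 1157346210) = 1/(-1157346210) = -1/1157346210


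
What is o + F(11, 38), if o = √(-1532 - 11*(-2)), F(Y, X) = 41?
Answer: 41 + I*√1510 ≈ 41.0 + 38.859*I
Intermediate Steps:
o = I*√1510 (o = √(-1532 + 22) = √(-1510) = I*√1510 ≈ 38.859*I)
o + F(11, 38) = I*√1510 + 41 = 41 + I*√1510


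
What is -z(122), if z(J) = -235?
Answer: 235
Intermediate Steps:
-z(122) = -1*(-235) = 235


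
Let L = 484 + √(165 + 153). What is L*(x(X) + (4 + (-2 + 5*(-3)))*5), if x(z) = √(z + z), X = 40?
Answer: -(65 - 4*√5)*(484 + √318) ≈ -28131.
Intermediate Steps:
x(z) = √2*√z (x(z) = √(2*z) = √2*√z)
L = 484 + √318 ≈ 501.83
L*(x(X) + (4 + (-2 + 5*(-3)))*5) = (484 + √318)*(√2*√40 + (4 + (-2 + 5*(-3)))*5) = (484 + √318)*(√2*(2*√10) + (4 + (-2 - 15))*5) = (484 + √318)*(4*√5 + (4 - 17)*5) = (484 + √318)*(4*√5 - 13*5) = (484 + √318)*(4*√5 - 65) = (484 + √318)*(-65 + 4*√5) = (-65 + 4*√5)*(484 + √318)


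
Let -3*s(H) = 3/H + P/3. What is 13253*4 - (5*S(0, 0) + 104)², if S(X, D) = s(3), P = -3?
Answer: 42196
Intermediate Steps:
s(H) = ⅓ - 1/H (s(H) = -(3/H - 3/3)/3 = -(3/H - 3*⅓)/3 = -(3/H - 1)/3 = -(-1 + 3/H)/3 = ⅓ - 1/H)
S(X, D) = 0 (S(X, D) = (⅓)*(-3 + 3)/3 = (⅓)*(⅓)*0 = 0)
13253*4 - (5*S(0, 0) + 104)² = 13253*4 - (5*0 + 104)² = 53012 - (0 + 104)² = 53012 - 1*104² = 53012 - 1*10816 = 53012 - 10816 = 42196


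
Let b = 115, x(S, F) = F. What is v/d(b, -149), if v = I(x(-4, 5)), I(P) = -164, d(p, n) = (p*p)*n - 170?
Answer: 164/1970695 ≈ 8.3219e-5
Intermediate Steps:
d(p, n) = -170 + n*p² (d(p, n) = p²*n - 170 = n*p² - 170 = -170 + n*p²)
v = -164
v/d(b, -149) = -164/(-170 - 149*115²) = -164/(-170 - 149*13225) = -164/(-170 - 1970525) = -164/(-1970695) = -164*(-1/1970695) = 164/1970695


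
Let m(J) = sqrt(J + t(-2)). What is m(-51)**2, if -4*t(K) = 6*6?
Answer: -60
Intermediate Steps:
t(K) = -9 (t(K) = -3*6/2 = -1/4*36 = -9)
m(J) = sqrt(-9 + J) (m(J) = sqrt(J - 9) = sqrt(-9 + J))
m(-51)**2 = (sqrt(-9 - 51))**2 = (sqrt(-60))**2 = (2*I*sqrt(15))**2 = -60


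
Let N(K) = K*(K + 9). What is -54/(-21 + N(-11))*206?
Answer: -11124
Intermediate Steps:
N(K) = K*(9 + K)
-54/(-21 + N(-11))*206 = -54/(-21 - 11*(9 - 11))*206 = -54/(-21 - 11*(-2))*206 = -54/(-21 + 22)*206 = -54/1*206 = -54*1*206 = -54*206 = -11124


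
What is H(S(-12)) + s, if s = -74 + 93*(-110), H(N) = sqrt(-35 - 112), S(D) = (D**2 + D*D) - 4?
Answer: -10304 + 7*I*sqrt(3) ≈ -10304.0 + 12.124*I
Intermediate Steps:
S(D) = -4 + 2*D**2 (S(D) = (D**2 + D**2) - 4 = 2*D**2 - 4 = -4 + 2*D**2)
H(N) = 7*I*sqrt(3) (H(N) = sqrt(-147) = 7*I*sqrt(3))
s = -10304 (s = -74 - 10230 = -10304)
H(S(-12)) + s = 7*I*sqrt(3) - 10304 = -10304 + 7*I*sqrt(3)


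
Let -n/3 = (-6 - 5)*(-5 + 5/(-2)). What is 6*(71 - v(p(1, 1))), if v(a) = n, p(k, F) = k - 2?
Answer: 1911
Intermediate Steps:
p(k, F) = -2 + k
n = -495/2 (n = -3*(-6 - 5)*(-5 + 5/(-2)) = -(-33)*(-5 + 5*(-½)) = -(-33)*(-5 - 5/2) = -(-33)*(-15)/2 = -3*165/2 = -495/2 ≈ -247.50)
v(a) = -495/2
6*(71 - v(p(1, 1))) = 6*(71 - 1*(-495/2)) = 6*(71 + 495/2) = 6*(637/2) = 1911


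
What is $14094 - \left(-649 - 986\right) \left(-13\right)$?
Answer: $-7161$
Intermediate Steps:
$14094 - \left(-649 - 986\right) \left(-13\right) = 14094 - \left(-1635\right) \left(-13\right) = 14094 - 21255 = -7161$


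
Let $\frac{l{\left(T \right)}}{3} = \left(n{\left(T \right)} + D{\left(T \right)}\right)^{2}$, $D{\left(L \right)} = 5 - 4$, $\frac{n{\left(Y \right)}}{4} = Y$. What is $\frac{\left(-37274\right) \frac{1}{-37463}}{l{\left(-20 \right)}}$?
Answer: $\frac{37274}{701419749} \approx 5.3141 \cdot 10^{-5}$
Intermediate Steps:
$n{\left(Y \right)} = 4 Y$
$D{\left(L \right)} = 1$
$l{\left(T \right)} = 3 \left(1 + 4 T\right)^{2}$ ($l{\left(T \right)} = 3 \left(4 T + 1\right)^{2} = 3 \left(1 + 4 T\right)^{2}$)
$\frac{\left(-37274\right) \frac{1}{-37463}}{l{\left(-20 \right)}} = \frac{\left(-37274\right) \frac{1}{-37463}}{3 \left(1 + 4 \left(-20\right)\right)^{2}} = \frac{\left(-37274\right) \left(- \frac{1}{37463}\right)}{3 \left(1 - 80\right)^{2}} = \frac{37274}{37463 \cdot 3 \left(-79\right)^{2}} = \frac{37274}{37463 \cdot 3 \cdot 6241} = \frac{37274}{37463 \cdot 18723} = \frac{37274}{37463} \cdot \frac{1}{18723} = \frac{37274}{701419749}$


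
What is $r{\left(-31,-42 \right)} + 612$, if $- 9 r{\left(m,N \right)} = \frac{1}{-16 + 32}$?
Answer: $\frac{88127}{144} \approx 611.99$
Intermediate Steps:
$r{\left(m,N \right)} = - \frac{1}{144}$ ($r{\left(m,N \right)} = - \frac{1}{9 \left(-16 + 32\right)} = - \frac{1}{9 \cdot 16} = \left(- \frac{1}{9}\right) \frac{1}{16} = - \frac{1}{144}$)
$r{\left(-31,-42 \right)} + 612 = - \frac{1}{144} + 612 = \frac{88127}{144}$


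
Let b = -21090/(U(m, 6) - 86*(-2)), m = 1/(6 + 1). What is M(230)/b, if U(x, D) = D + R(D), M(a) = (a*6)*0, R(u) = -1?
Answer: 0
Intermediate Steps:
m = 1/7 ≈ 0.14286
M(a) = 0 (M(a) = (6*a)*0 = 0)
U(x, D) = -1 + D (U(x, D) = D - 1 = -1 + D)
b = -7030/59 (b = -21090/((-1 + 6) - 86*(-2)) = -21090/(5 + 172) = -21090/177 = -21090*1/177 = -7030/59 ≈ -119.15)
M(230)/b = 0/(-7030/59) = 0*(-59/7030) = 0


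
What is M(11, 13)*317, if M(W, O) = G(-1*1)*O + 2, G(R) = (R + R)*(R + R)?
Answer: 17118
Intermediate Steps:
G(R) = 4*R² (G(R) = (2*R)*(2*R) = 4*R²)
M(W, O) = 2 + 4*O (M(W, O) = (4*(-1*1)²)*O + 2 = (4*(-1)²)*O + 2 = (4*1)*O + 2 = 4*O + 2 = 2 + 4*O)
M(11, 13)*317 = (2 + 4*13)*317 = (2 + 52)*317 = 54*317 = 17118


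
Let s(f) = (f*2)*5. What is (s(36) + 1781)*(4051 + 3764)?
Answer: 16731915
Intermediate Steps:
s(f) = 10*f (s(f) = (2*f)*5 = 10*f)
(s(36) + 1781)*(4051 + 3764) = (10*36 + 1781)*(4051 + 3764) = (360 + 1781)*7815 = 2141*7815 = 16731915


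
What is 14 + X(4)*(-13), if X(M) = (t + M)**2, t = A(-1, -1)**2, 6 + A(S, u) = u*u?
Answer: -10919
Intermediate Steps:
A(S, u) = -6 + u**2 (A(S, u) = -6 + u*u = -6 + u**2)
t = 25 (t = (-6 + (-1)**2)**2 = (-6 + 1)**2 = (-5)**2 = 25)
X(M) = (25 + M)**2
14 + X(4)*(-13) = 14 + (25 + 4)**2*(-13) = 14 + 29**2*(-13) = 14 + 841*(-13) = 14 - 10933 = -10919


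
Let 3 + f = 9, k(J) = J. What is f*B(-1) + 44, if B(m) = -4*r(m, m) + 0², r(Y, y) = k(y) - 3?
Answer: 140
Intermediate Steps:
r(Y, y) = -3 + y (r(Y, y) = y - 3 = -3 + y)
f = 6 (f = -3 + 9 = 6)
B(m) = 12 - 4*m (B(m) = -4*(-3 + m) + 0² = (12 - 4*m) + 0 = 12 - 4*m)
f*B(-1) + 44 = 6*(12 - 4*(-1)) + 44 = 6*(12 + 4) + 44 = 6*16 + 44 = 96 + 44 = 140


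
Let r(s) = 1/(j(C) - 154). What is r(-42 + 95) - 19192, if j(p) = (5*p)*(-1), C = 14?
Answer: -4299009/224 ≈ -19192.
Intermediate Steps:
j(p) = -5*p
r(s) = -1/224 (r(s) = 1/(-5*14 - 154) = 1/(-70 - 154) = 1/(-224) = -1/224)
r(-42 + 95) - 19192 = -1/224 - 19192 = -4299009/224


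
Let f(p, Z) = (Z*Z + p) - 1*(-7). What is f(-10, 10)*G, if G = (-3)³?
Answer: -2619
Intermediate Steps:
f(p, Z) = 7 + p + Z² (f(p, Z) = (Z² + p) + 7 = (p + Z²) + 7 = 7 + p + Z²)
G = -27
f(-10, 10)*G = (7 - 10 + 10²)*(-27) = (7 - 10 + 100)*(-27) = 97*(-27) = -2619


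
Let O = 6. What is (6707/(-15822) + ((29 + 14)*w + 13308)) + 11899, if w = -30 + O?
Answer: 382490143/15822 ≈ 24175.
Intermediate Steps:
w = -24 (w = -30 + 6 = -24)
(6707/(-15822) + ((29 + 14)*w + 13308)) + 11899 = (6707/(-15822) + ((29 + 14)*(-24) + 13308)) + 11899 = (6707*(-1/15822) + (43*(-24) + 13308)) + 11899 = (-6707/15822 + (-1032 + 13308)) + 11899 = (-6707/15822 + 12276) + 11899 = 194224165/15822 + 11899 = 382490143/15822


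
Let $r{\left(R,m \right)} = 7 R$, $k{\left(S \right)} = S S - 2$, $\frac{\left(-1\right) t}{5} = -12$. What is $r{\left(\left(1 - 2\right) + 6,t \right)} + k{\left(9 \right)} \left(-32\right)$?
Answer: $-2493$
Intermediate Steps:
$t = 60$ ($t = \left(-5\right) \left(-12\right) = 60$)
$k{\left(S \right)} = -2 + S^{2}$ ($k{\left(S \right)} = S^{2} - 2 = -2 + S^{2}$)
$r{\left(\left(1 - 2\right) + 6,t \right)} + k{\left(9 \right)} \left(-32\right) = 7 \left(\left(1 - 2\right) + 6\right) + \left(-2 + 9^{2}\right) \left(-32\right) = 7 \left(-1 + 6\right) + \left(-2 + 81\right) \left(-32\right) = 7 \cdot 5 + 79 \left(-32\right) = 35 - 2528 = -2493$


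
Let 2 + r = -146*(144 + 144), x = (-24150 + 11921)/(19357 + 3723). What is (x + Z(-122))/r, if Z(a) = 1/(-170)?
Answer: 210201/16498738000 ≈ 1.2740e-5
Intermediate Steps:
Z(a) = -1/170
x = -12229/23080 ≈ -0.52985
r = -42050 (r = -2 - 146*(144 + 144) = -2 - 146*288 = -2 - 42048 = -42050)
(x + Z(-122))/r = (-12229/23080 - 1/170)/(-42050) = -210201/392360*(-1/42050) = 210201/16498738000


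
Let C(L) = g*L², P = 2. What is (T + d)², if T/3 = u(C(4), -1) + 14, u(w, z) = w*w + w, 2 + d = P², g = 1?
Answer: 739600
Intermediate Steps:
d = 2 (d = -2 + 2² = -2 + 4 = 2)
C(L) = L² (C(L) = 1*L² = L²)
u(w, z) = w + w² (u(w, z) = w² + w = w + w²)
T = 858 (T = 3*(4²*(1 + 4²) + 14) = 3*(16*(1 + 16) + 14) = 3*(16*17 + 14) = 3*(272 + 14) = 3*286 = 858)
(T + d)² = (858 + 2)² = 860² = 739600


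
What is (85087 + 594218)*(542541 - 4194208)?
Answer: -2480595651435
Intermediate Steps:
(85087 + 594218)*(542541 - 4194208) = 679305*(-3651667) = -2480595651435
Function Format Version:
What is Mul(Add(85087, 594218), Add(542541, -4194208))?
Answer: -2480595651435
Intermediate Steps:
Mul(Add(85087, 594218), Add(542541, -4194208)) = Mul(679305, -3651667) = -2480595651435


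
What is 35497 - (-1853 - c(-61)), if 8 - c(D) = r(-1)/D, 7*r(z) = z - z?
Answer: 37358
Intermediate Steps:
r(z) = 0 (r(z) = (z - z)/7 = (⅐)*0 = 0)
c(D) = 8 (c(D) = 8 - 0/D = 8 - 1*0 = 8 + 0 = 8)
35497 - (-1853 - c(-61)) = 35497 - (-1853 - 1*8) = 35497 - (-1853 - 8) = 35497 - 1*(-1861) = 35497 + 1861 = 37358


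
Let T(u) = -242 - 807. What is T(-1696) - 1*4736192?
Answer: -4737241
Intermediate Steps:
T(u) = -1049
T(-1696) - 1*4736192 = -1049 - 1*4736192 = -1049 - 4736192 = -4737241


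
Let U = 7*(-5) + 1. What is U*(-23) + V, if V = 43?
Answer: 825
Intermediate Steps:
U = -34 (U = -35 + 1 = -34)
U*(-23) + V = -34*(-23) + 43 = 782 + 43 = 825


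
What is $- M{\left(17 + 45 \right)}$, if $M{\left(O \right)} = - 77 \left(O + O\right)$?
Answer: $9548$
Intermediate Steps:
$M{\left(O \right)} = - 154 O$ ($M{\left(O \right)} = - 77 \cdot 2 O = - 154 O$)
$- M{\left(17 + 45 \right)} = - \left(-154\right) \left(17 + 45\right) = - \left(-154\right) 62 = \left(-1\right) \left(-9548\right) = 9548$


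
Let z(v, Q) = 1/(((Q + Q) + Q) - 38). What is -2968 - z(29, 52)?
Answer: -350225/118 ≈ -2968.0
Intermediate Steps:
z(v, Q) = 1/(-38 + 3*Q) (z(v, Q) = 1/((2*Q + Q) - 38) = 1/(3*Q - 38) = 1/(-38 + 3*Q))
-2968 - z(29, 52) = -2968 - 1/(-38 + 3*52) = -2968 - 1/(-38 + 156) = -2968 - 1/118 = -350225/118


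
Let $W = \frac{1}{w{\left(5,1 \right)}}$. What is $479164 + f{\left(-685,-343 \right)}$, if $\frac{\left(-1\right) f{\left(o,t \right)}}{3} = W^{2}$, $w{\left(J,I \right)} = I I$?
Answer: $479161$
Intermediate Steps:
$w{\left(J,I \right)} = I^{2}$
$W = 1$ ($W = \frac{1}{1^{2}} = 1^{-1} = 1$)
$f{\left(o,t \right)} = -3$ ($f{\left(o,t \right)} = - 3 \cdot 1^{2} = \left(-3\right) 1 = -3$)
$479164 + f{\left(-685,-343 \right)} = 479164 - 3 = 479161$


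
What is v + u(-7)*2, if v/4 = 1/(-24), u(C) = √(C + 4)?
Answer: -⅙ + 2*I*√3 ≈ -0.16667 + 3.4641*I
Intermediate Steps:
u(C) = √(4 + C)
v = -⅙ (v = 4/(-24) = 4*(-1/24) = -⅙ ≈ -0.16667)
v + u(-7)*2 = -⅙ + √(4 - 7)*2 = -⅙ + √(-3)*2 = -⅙ + (I*√3)*2 = -⅙ + 2*I*√3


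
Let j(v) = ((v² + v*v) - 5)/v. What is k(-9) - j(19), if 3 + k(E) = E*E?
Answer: 765/19 ≈ 40.263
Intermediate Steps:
k(E) = -3 + E² (k(E) = -3 + E*E = -3 + E²)
j(v) = (-5 + 2*v²)/v (j(v) = ((v² + v²) - 5)/v = (2*v² - 5)/v = (-5 + 2*v²)/v)
k(-9) - j(19) = (-3 + (-9)²) - (-5/19 + 2*19) = (-3 + 81) - (-5*1/19 + 38) = 78 - (-5/19 + 38) = 78 - 1*717/19 = 78 - 717/19 = 765/19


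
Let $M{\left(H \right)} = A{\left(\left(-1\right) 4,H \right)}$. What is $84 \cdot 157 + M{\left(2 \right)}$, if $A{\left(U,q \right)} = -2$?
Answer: $13186$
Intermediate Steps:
$M{\left(H \right)} = -2$
$84 \cdot 157 + M{\left(2 \right)} = 84 \cdot 157 - 2 = 13188 - 2 = 13186$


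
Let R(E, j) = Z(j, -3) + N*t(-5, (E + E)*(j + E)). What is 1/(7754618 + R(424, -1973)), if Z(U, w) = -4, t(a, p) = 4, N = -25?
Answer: 1/7754514 ≈ 1.2896e-7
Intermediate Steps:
R(E, j) = -104 (R(E, j) = -4 - 25*4 = -4 - 100 = -104)
1/(7754618 + R(424, -1973)) = 1/(7754618 - 104) = 1/7754514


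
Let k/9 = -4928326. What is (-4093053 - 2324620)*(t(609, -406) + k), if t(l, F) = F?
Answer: 284658067923820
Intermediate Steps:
k = -44354934 (k = 9*(-4928326) = -44354934)
(-4093053 - 2324620)*(t(609, -406) + k) = (-4093053 - 2324620)*(-406 - 44354934) = -6417673*(-44355340) = 284658067923820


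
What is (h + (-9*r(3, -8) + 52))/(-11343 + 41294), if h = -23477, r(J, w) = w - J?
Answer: -23326/29951 ≈ -0.77881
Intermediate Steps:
(h + (-9*r(3, -8) + 52))/(-11343 + 41294) = (-23477 + (-9*(-8 - 1*3) + 52))/(-11343 + 41294) = (-23477 + (-9*(-8 - 3) + 52))/29951 = (-23477 + (-9*(-11) + 52))*(1/29951) = (-23477 + (99 + 52))*(1/29951) = (-23477 + 151)*(1/29951) = -23326*1/29951 = -23326/29951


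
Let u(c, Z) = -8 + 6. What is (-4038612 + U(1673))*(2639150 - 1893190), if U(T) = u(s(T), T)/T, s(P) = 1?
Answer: -5040151753072880/1673 ≈ -3.0126e+12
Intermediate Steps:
u(c, Z) = -2
U(T) = -2/T
(-4038612 + U(1673))*(2639150 - 1893190) = (-4038612 - 2/1673)*(2639150 - 1893190) = (-4038612 - 2*1/1673)*745960 = (-4038612 - 2/1673)*745960 = -6756597878/1673*745960 = -5040151753072880/1673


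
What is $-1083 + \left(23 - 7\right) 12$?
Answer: $-891$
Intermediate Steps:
$-1083 + \left(23 - 7\right) 12 = -1083 + 16 \cdot 12 = -1083 + 192 = -891$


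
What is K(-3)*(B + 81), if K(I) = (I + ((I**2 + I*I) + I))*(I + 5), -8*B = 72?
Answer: 1728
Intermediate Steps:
B = -9 (B = -1/8*72 = -9)
K(I) = (5 + I)*(2*I + 2*I**2) (K(I) = (I + ((I**2 + I**2) + I))*(5 + I) = (I + (2*I**2 + I))*(5 + I) = (I + (I + 2*I**2))*(5 + I) = (2*I + 2*I**2)*(5 + I) = (5 + I)*(2*I + 2*I**2))
K(-3)*(B + 81) = (2*(-3)*(5 + (-3)**2 + 6*(-3)))*(-9 + 81) = (2*(-3)*(5 + 9 - 18))*72 = (2*(-3)*(-4))*72 = 24*72 = 1728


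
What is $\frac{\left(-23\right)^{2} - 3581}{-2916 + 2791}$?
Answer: $\frac{3052}{125} \approx 24.416$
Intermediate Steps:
$\frac{\left(-23\right)^{2} - 3581}{-2916 + 2791} = \frac{529 - 3581}{-125} = \left(-3052\right) \left(- \frac{1}{125}\right) = \frac{3052}{125}$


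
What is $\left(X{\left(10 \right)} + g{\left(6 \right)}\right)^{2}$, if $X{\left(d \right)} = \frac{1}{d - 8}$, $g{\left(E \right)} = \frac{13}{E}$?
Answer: $\frac{64}{9} \approx 7.1111$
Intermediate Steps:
$X{\left(d \right)} = \frac{1}{-8 + d}$
$\left(X{\left(10 \right)} + g{\left(6 \right)}\right)^{2} = \left(\frac{1}{-8 + 10} + \frac{13}{6}\right)^{2} = \left(\frac{1}{2} + 13 \cdot \frac{1}{6}\right)^{2} = \left(\frac{1}{2} + \frac{13}{6}\right)^{2} = \left(\frac{8}{3}\right)^{2} = \frac{64}{9}$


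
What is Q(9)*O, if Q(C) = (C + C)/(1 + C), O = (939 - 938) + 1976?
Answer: 17793/5 ≈ 3558.6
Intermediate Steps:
O = 1977 (O = 1 + 1976 = 1977)
Q(C) = 2*C/(1 + C) (Q(C) = (2*C)/(1 + C) = 2*C/(1 + C))
Q(9)*O = (2*9/(1 + 9))*1977 = (2*9/10)*1977 = (2*9*(1/10))*1977 = (9/5)*1977 = 17793/5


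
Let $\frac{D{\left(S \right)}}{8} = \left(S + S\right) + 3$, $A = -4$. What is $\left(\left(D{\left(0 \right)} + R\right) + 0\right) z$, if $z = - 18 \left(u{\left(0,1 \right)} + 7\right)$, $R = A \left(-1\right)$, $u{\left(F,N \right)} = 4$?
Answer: $-5544$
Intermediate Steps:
$R = 4$ ($R = \left(-4\right) \left(-1\right) = 4$)
$D{\left(S \right)} = 24 + 16 S$ ($D{\left(S \right)} = 8 \left(\left(S + S\right) + 3\right) = 8 \left(2 S + 3\right) = 8 \left(3 + 2 S\right) = 24 + 16 S$)
$z = -198$ ($z = - 18 \left(4 + 7\right) = \left(-18\right) 11 = -198$)
$\left(\left(D{\left(0 \right)} + R\right) + 0\right) z = \left(\left(\left(24 + 16 \cdot 0\right) + 4\right) + 0\right) \left(-198\right) = \left(\left(\left(24 + 0\right) + 4\right) + 0\right) \left(-198\right) = \left(\left(24 + 4\right) + 0\right) \left(-198\right) = \left(28 + 0\right) \left(-198\right) = 28 \left(-198\right) = -5544$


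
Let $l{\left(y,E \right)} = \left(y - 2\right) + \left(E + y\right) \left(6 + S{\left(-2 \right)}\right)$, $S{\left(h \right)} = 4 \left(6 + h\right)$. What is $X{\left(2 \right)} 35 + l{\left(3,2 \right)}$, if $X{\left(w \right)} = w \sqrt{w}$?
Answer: $111 + 70 \sqrt{2} \approx 209.99$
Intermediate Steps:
$S{\left(h \right)} = 24 + 4 h$
$l{\left(y,E \right)} = -2 + 22 E + 23 y$ ($l{\left(y,E \right)} = \left(y - 2\right) + \left(E + y\right) \left(6 + \left(24 + 4 \left(-2\right)\right)\right) = \left(-2 + y\right) + \left(E + y\right) \left(6 + \left(24 - 8\right)\right) = \left(-2 + y\right) + \left(E + y\right) \left(6 + 16\right) = \left(-2 + y\right) + \left(E + y\right) 22 = \left(-2 + y\right) + \left(22 E + 22 y\right) = -2 + 22 E + 23 y$)
$X{\left(w \right)} = w^{\frac{3}{2}}$
$X{\left(2 \right)} 35 + l{\left(3,2 \right)} = 2^{\frac{3}{2}} \cdot 35 + \left(-2 + 22 \cdot 2 + 23 \cdot 3\right) = 2 \sqrt{2} \cdot 35 + \left(-2 + 44 + 69\right) = 70 \sqrt{2} + 111 = 111 + 70 \sqrt{2}$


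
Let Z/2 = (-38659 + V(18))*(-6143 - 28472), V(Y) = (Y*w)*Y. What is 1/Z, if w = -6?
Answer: 1/2810945690 ≈ 3.5575e-10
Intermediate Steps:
V(Y) = -6*Y² (V(Y) = (Y*(-6))*Y = (-6*Y)*Y = -6*Y²)
Z = 2810945690 (Z = 2*((-38659 - 6*18²)*(-6143 - 28472)) = 2*((-38659 - 6*324)*(-34615)) = 2*((-38659 - 1944)*(-34615)) = 2*(-40603*(-34615)) = 2*1405472845 = 2810945690)
1/Z = 1/2810945690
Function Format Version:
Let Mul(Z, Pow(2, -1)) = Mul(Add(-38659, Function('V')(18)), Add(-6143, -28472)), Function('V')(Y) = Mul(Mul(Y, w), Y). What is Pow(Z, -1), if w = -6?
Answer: Rational(1, 2810945690) ≈ 3.5575e-10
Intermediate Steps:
Function('V')(Y) = Mul(-6, Pow(Y, 2)) (Function('V')(Y) = Mul(Mul(Y, -6), Y) = Mul(Mul(-6, Y), Y) = Mul(-6, Pow(Y, 2)))
Z = 2810945690 (Z = Mul(2, Mul(Add(-38659, Mul(-6, Pow(18, 2))), Add(-6143, -28472))) = Mul(2, Mul(Add(-38659, Mul(-6, 324)), -34615)) = Mul(2, Mul(Add(-38659, -1944), -34615)) = Mul(2, Mul(-40603, -34615)) = Mul(2, 1405472845) = 2810945690)
Pow(Z, -1) = Pow(2810945690, -1) = Rational(1, 2810945690)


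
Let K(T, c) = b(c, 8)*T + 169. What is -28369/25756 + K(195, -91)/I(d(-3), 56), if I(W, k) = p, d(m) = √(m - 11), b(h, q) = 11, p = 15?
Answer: 59173849/386340 ≈ 153.17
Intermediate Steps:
d(m) = √(-11 + m)
I(W, k) = 15
K(T, c) = 169 + 11*T (K(T, c) = 11*T + 169 = 169 + 11*T)
-28369/25756 + K(195, -91)/I(d(-3), 56) = -28369/25756 + (169 + 11*195)/15 = -28369*1/25756 + (169 + 2145)*(1/15) = -28369/25756 + 2314*(1/15) = -28369/25756 + 2314/15 = 59173849/386340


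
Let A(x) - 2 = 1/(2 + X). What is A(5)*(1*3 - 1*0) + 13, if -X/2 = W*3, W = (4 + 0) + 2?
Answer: 643/34 ≈ 18.912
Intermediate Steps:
W = 6 (W = 4 + 2 = 6)
X = -36 (X = -12*3 = -2*18 = -36)
A(x) = 67/34 (A(x) = 2 + 1/(2 - 36) = 2 + 1/(-34) = 2 - 1/34 = 67/34)
A(5)*(1*3 - 1*0) + 13 = 67*(1*3 - 1*0)/34 + 13 = 67*(3 + 0)/34 + 13 = (67/34)*3 + 13 = 201/34 + 13 = 643/34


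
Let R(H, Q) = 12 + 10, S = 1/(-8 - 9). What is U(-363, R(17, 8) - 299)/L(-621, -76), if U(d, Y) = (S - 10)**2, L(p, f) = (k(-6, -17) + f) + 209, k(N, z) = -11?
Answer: 29241/35258 ≈ 0.82934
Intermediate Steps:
S = -1/17 (S = 1/(-17) = -1/17 ≈ -0.058824)
R(H, Q) = 22
L(p, f) = 198 + f (L(p, f) = (-11 + f) + 209 = 198 + f)
U(d, Y) = 29241/289 (U(d, Y) = (-1/17 - 10)**2 = (-171/17)**2 = 29241/289)
U(-363, R(17, 8) - 299)/L(-621, -76) = 29241/(289*(198 - 76)) = (29241/289)/122 = (29241/289)*(1/122) = 29241/35258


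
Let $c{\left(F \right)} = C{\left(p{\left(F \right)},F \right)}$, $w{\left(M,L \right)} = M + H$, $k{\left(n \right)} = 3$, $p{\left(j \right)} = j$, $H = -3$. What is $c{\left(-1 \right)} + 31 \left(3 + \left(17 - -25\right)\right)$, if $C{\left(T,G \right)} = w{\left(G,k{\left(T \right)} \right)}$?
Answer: $1391$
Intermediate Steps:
$w{\left(M,L \right)} = -3 + M$ ($w{\left(M,L \right)} = M - 3 = -3 + M$)
$C{\left(T,G \right)} = -3 + G$
$c{\left(F \right)} = -3 + F$
$c{\left(-1 \right)} + 31 \left(3 + \left(17 - -25\right)\right) = \left(-3 - 1\right) + 31 \left(3 + \left(17 - -25\right)\right) = -4 + 31 \left(3 + \left(17 + 25\right)\right) = -4 + 31 \left(3 + 42\right) = -4 + 31 \cdot 45 = -4 + 1395 = 1391$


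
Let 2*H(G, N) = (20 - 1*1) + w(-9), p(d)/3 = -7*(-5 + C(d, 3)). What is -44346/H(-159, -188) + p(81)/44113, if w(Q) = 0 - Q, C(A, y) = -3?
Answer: -978116373/308791 ≈ -3167.6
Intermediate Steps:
p(d) = 168 (p(d) = 3*(-7*(-5 - 3)) = 3*(-7*(-8)) = 3*56 = 168)
w(Q) = -Q
H(G, N) = 14 (H(G, N) = ((20 - 1*1) - 1*(-9))/2 = ((20 - 1) + 9)/2 = (19 + 9)/2 = (½)*28 = 14)
-44346/H(-159, -188) + p(81)/44113 = -44346/14 + 168/44113 = -44346*1/14 + 168*(1/44113) = -22173/7 + 168/44113 = -978116373/308791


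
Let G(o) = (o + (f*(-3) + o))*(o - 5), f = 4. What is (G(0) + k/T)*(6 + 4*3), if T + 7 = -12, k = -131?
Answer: 22878/19 ≈ 1204.1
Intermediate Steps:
T = -19 (T = -7 - 12 = -19)
G(o) = (-12 + 2*o)*(-5 + o) (G(o) = (o + (4*(-3) + o))*(o - 5) = (o + (-12 + o))*(-5 + o) = (-12 + 2*o)*(-5 + o))
(G(0) + k/T)*(6 + 4*3) = ((60 - 22*0 + 2*0²) - 131/(-19))*(6 + 4*3) = ((60 + 0 + 2*0) - 131*(-1/19))*(6 + 12) = ((60 + 0 + 0) + 131/19)*18 = (60 + 131/19)*18 = (1271/19)*18 = 22878/19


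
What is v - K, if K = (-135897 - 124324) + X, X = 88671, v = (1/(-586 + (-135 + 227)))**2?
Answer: 41864375801/244036 ≈ 1.7155e+5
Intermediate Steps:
v = 1/244036 (v = (1/(-586 + 92))**2 = (1/(-494))**2 = (-1/494)**2 = 1/244036 ≈ 4.0978e-6)
K = -171550 (K = (-135897 - 124324) + 88671 = -260221 + 88671 = -171550)
v - K = 1/244036 - 1*(-171550) = 1/244036 + 171550 = 41864375801/244036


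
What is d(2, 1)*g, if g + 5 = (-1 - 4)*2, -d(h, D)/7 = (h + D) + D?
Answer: 420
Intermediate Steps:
d(h, D) = -14*D - 7*h (d(h, D) = -7*((h + D) + D) = -7*((D + h) + D) = -7*(h + 2*D) = -14*D - 7*h)
g = -15 (g = -5 + (-1 - 4)*2 = -5 - 5*2 = -5 - 10 = -15)
d(2, 1)*g = (-14*1 - 7*2)*(-15) = (-14 - 14)*(-15) = -28*(-15) = 420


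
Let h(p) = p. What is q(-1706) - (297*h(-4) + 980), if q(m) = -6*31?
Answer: 22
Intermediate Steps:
q(m) = -186
q(-1706) - (297*h(-4) + 980) = -186 - (297*(-4) + 980) = -186 - (-1188 + 980) = -186 - 1*(-208) = -186 + 208 = 22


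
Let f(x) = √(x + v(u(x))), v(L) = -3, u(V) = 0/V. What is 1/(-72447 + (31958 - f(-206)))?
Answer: I/(√209 - 40489*I) ≈ -2.4698e-5 + 8.8186e-9*I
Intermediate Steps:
u(V) = 0
f(x) = √(-3 + x) (f(x) = √(x - 3) = √(-3 + x))
1/(-72447 + (31958 - f(-206))) = 1/(-72447 + (31958 - √(-3 - 206))) = 1/(-72447 + (31958 - √(-209))) = 1/(-72447 + (31958 - I*√209)) = 1/(-40489 - I*√209)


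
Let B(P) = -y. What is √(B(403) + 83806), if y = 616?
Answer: √83190 ≈ 288.43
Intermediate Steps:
B(P) = -616 (B(P) = -1*616 = -616)
√(B(403) + 83806) = √(-616 + 83806) = √83190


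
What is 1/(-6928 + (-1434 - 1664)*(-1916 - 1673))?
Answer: 1/11111794 ≈ 8.9995e-8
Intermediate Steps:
1/(-6928 + (-1434 - 1664)*(-1916 - 1673)) = 1/(-6928 - 3098*(-3589)) = 1/(-6928 + 11118722) = 1/11111794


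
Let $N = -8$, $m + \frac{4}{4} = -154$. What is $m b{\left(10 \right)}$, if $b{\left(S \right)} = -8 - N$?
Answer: $0$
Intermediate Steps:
$m = -155$ ($m = -1 - 154 = -155$)
$b{\left(S \right)} = 0$ ($b{\left(S \right)} = -8 - -8 = -8 + 8 = 0$)
$m b{\left(10 \right)} = \left(-155\right) 0 = 0$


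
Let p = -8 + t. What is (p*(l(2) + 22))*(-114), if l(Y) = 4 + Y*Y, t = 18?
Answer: -34200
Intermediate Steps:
p = 10 (p = -8 + 18 = 10)
l(Y) = 4 + Y²
(p*(l(2) + 22))*(-114) = (10*((4 + 2²) + 22))*(-114) = (10*((4 + 4) + 22))*(-114) = (10*(8 + 22))*(-114) = (10*30)*(-114) = 300*(-114) = -34200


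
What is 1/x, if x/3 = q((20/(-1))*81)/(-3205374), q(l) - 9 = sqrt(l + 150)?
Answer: -3205374/517 + 7479206*I*sqrt(30)/1551 ≈ -6200.0 + 26412.0*I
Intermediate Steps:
q(l) = 9 + sqrt(150 + l) (q(l) = 9 + sqrt(l + 150) = 9 + sqrt(150 + l))
x = -9/1068458 - 7*I*sqrt(30)/1068458 (x = 3*((9 + sqrt(150 + (20/(-1))*81))/(-3205374)) = 3*((9 + sqrt(150 + (20*(-1))*81))*(-1/3205374)) = 3*((9 + sqrt(150 - 20*81))*(-1/3205374)) = 3*((9 + sqrt(150 - 1620))*(-1/3205374)) = 3*((9 + sqrt(-1470))*(-1/3205374)) = 3*((9 + 7*I*sqrt(30))*(-1/3205374)) = 3*(-3/1068458 - 7*I*sqrt(30)/3205374) = -9/1068458 - 7*I*sqrt(30)/1068458 ≈ -8.4233e-6 - 3.5884e-5*I)
1/x = 1/(-9/1068458 - 7*I*sqrt(30)/1068458)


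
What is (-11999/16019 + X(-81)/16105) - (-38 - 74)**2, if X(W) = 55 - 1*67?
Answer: -3236369757403/257985995 ≈ -12545.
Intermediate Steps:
X(W) = -12 (X(W) = 55 - 67 = -12)
(-11999/16019 + X(-81)/16105) - (-38 - 74)**2 = (-11999/16019 - 12/16105) - (-38 - 74)**2 = (-11999*1/16019 - 12*1/16105) - 1*(-112)**2 = (-11999/16019 - 12/16105) - 1*12544 = -193436123/257985995 - 12544 = -3236369757403/257985995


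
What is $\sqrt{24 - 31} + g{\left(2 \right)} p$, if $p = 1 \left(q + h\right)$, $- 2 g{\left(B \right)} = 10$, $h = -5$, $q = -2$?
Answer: $35 + i \sqrt{7} \approx 35.0 + 2.6458 i$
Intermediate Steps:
$g{\left(B \right)} = -5$ ($g{\left(B \right)} = \left(- \frac{1}{2}\right) 10 = -5$)
$p = -7$ ($p = 1 \left(-2 - 5\right) = 1 \left(-7\right) = -7$)
$\sqrt{24 - 31} + g{\left(2 \right)} p = \sqrt{24 - 31} - -35 = \sqrt{-7} + 35 = i \sqrt{7} + 35 = 35 + i \sqrt{7}$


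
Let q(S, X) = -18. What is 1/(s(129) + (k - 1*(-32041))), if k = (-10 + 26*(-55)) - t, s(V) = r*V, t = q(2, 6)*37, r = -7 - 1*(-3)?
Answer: 1/30751 ≈ 3.2519e-5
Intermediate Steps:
r = -4 (r = -7 + 3 = -4)
t = -666 (t = -18*37 = -666)
s(V) = -4*V
k = -774 (k = (-10 + 26*(-55)) - 1*(-666) = (-10 - 1430) + 666 = -1440 + 666 = -774)
1/(s(129) + (k - 1*(-32041))) = 1/(-4*129 + (-774 - 1*(-32041))) = 1/(-516 + (-774 + 32041)) = 1/(-516 + 31267) = 1/30751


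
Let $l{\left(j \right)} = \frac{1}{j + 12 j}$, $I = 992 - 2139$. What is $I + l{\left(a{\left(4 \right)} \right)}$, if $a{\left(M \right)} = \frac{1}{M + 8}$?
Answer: $- \frac{14899}{13} \approx -1146.1$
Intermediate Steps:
$a{\left(M \right)} = \frac{1}{8 + M}$
$I = -1147$ ($I = 992 - 2139 = -1147$)
$l{\left(j \right)} = \frac{1}{13 j}$
$I + l{\left(a{\left(4 \right)} \right)} = -1147 + \frac{1}{13 \frac{1}{8 + 4}} = -1147 + \frac{1}{13 \cdot \frac{1}{12}} = -1147 + \frac{\frac{1}{\frac{1}{12}}}{13} = -1147 + \frac{1}{13} \cdot 12 = -1147 + \frac{12}{13} = - \frac{14899}{13}$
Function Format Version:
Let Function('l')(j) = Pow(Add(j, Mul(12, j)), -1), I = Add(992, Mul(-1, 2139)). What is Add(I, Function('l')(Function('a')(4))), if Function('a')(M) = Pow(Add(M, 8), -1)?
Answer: Rational(-14899, 13) ≈ -1146.1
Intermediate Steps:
Function('a')(M) = Pow(Add(8, M), -1)
I = -1147 (I = Add(992, -2139) = -1147)
Function('l')(j) = Mul(Rational(1, 13), Pow(j, -1)) (Function('l')(j) = Pow(Mul(13, j), -1) = Mul(Rational(1, 13), Pow(j, -1)))
Add(I, Function('l')(Function('a')(4))) = Add(-1147, Mul(Rational(1, 13), Pow(Pow(Add(8, 4), -1), -1))) = Add(-1147, Mul(Rational(1, 13), Pow(Pow(12, -1), -1))) = Add(-1147, Mul(Rational(1, 13), Pow(Rational(1, 12), -1))) = Add(-1147, Mul(Rational(1, 13), 12)) = Add(-1147, Rational(12, 13)) = Rational(-14899, 13)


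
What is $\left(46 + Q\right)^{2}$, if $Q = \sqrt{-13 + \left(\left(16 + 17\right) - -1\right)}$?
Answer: $\left(46 + \sqrt{21}\right)^{2} \approx 2558.6$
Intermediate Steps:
$Q = \sqrt{21}$ ($Q = \sqrt{-13 + \left(33 + 1\right)} = \sqrt{-13 + 34} = \sqrt{21} \approx 4.5826$)
$\left(46 + Q\right)^{2} = \left(46 + \sqrt{21}\right)^{2}$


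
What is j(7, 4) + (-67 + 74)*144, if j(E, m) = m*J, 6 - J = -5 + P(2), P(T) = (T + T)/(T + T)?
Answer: 1048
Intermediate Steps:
P(T) = 1 (P(T) = (2*T)/((2*T)) = (2*T)*(1/(2*T)) = 1)
J = 10 (J = 6 - (-5 + 1) = 6 - 1*(-4) = 6 + 4 = 10)
j(E, m) = 10*m (j(E, m) = m*10 = 10*m)
j(7, 4) + (-67 + 74)*144 = 10*4 + (-67 + 74)*144 = 40 + 7*144 = 40 + 1008 = 1048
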